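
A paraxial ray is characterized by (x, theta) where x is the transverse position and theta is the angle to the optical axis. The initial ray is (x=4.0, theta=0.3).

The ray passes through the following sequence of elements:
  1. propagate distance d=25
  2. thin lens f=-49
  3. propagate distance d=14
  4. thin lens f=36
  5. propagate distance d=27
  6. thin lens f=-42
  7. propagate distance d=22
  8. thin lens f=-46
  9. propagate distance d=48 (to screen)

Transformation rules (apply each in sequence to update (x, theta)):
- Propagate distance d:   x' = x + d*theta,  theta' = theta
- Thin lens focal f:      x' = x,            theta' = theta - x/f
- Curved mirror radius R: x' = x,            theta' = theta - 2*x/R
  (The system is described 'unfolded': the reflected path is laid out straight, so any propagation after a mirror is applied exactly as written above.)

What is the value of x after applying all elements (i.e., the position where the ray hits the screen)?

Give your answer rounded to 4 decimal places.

Initial: x=4.0000 theta=0.3000
After 1 (propagate distance d=25): x=11.5000 theta=0.3000
After 2 (thin lens f=-49): x=11.5000 theta=131/245 (≈0.5347)
After 3 (propagate distance d=14): x=1329/70 (≈18.9857) theta=131/245 (≈0.5347)
After 4 (thin lens f=36): x=1329/70 (≈18.9857) theta=43/5880 (≈0.0073)
After 5 (propagate distance d=27): x=37599/1960 (≈19.1832) theta=43/5880 (≈0.0073)
After 6 (thin lens f=-42): x=37599/1960 (≈19.1832) theta=38201/82320 (≈0.4641)
After 7 (propagate distance d=22): x=120979/4116 (≈29.3924) theta=38201/82320 (≈0.4641)
After 8 (thin lens f=-46): x=120979/4116 (≈29.3924) theta=2088413/1893360 (≈1.1030)
After 9 (propagate distance d=48 (to screen)): x=38973541/473340 (≈82.3373) theta=2088413/1893360 (≈1.1030)
Rounded to 4 decimal places: x = 82.3373

Answer: 82.3373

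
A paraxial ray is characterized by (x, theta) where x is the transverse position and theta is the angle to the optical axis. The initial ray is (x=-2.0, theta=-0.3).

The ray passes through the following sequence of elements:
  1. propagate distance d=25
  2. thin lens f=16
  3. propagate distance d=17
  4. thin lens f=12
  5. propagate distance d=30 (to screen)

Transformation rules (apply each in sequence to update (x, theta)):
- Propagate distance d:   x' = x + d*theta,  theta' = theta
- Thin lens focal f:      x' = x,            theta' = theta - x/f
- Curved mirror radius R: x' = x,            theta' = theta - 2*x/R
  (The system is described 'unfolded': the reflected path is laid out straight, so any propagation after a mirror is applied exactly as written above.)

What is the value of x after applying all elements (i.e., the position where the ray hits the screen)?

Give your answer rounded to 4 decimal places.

Answer: 15.5719

Derivation:
Initial: x=-2.0000 theta=-0.3000
After 1 (propagate distance d=25): x=-9.5000 theta=-0.3000
After 2 (thin lens f=16): x=-9.5000 theta=47/160 (≈0.2938)
After 3 (propagate distance d=17): x=-721/160 (≈-4.5063) theta=47/160 (≈0.2938)
After 4 (thin lens f=12): x=-721/160 (≈-4.5063) theta=257/384 (≈0.6693)
After 5 (propagate distance d=30 (to screen)): x=4983/320 (≈15.5719) theta=257/384 (≈0.6693)
Rounded to 4 decimal places: x = 15.5719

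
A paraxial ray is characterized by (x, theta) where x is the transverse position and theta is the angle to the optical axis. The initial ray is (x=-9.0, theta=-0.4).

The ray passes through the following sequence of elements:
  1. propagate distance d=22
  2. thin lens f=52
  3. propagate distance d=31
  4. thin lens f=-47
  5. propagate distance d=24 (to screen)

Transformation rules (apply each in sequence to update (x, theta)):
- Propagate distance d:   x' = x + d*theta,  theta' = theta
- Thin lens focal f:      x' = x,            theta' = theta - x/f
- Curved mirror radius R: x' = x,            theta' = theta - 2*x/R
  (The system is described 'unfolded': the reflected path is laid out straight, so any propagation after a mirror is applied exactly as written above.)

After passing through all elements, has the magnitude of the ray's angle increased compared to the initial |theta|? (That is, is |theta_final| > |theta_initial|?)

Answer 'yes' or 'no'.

Initial: x=-9.0000 theta=-0.4000
After 1 (propagate distance d=22): x=-17.8000 theta=-0.4000
After 2 (thin lens f=52): x=-17.8000 theta=-3/52 (≈-0.0577)
After 3 (propagate distance d=31): x=-5093/260 (≈-19.5885) theta=-3/52 (≈-0.0577)
After 4 (thin lens f=-47): x=-5093/260 (≈-19.5885) theta=-223/470 (≈-0.4745)
After 5 (propagate distance d=24 (to screen)): x=-378523/12220 (≈-30.9757) theta=-223/470 (≈-0.4745)
|theta_initial|=0.4000 |theta_final|=223/470 (≈0.4745) -> increased

Answer: yes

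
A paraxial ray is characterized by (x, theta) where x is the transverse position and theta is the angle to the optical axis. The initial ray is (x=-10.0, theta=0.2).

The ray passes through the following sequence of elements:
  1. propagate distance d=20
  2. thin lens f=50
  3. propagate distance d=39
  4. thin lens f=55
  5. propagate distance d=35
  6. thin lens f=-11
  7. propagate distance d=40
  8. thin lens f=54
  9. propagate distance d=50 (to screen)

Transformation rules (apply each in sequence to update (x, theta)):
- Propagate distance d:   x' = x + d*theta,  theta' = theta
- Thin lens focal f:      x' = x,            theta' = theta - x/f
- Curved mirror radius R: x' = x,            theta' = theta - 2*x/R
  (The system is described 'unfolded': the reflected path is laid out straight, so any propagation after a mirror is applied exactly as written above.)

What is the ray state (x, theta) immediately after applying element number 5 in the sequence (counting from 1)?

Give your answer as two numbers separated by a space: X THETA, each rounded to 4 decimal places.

Answer: 13.5564 0.2022

Derivation:
Initial: x=-10.0000 theta=0.2000
After 1 (propagate distance d=20): x=-6.0000 theta=0.2000
After 2 (thin lens f=50): x=-6.0000 theta=0.3200
After 3 (propagate distance d=39): x=6.4800 theta=0.3200
After 4 (thin lens f=55): x=6.4800 theta=278/1375 (≈0.2022)
After 5 (propagate distance d=35): x=3728/275 (≈13.5564) theta=278/1375 (≈0.2022)
Rounded to 4 decimal places: x = 13.5564, theta = 0.2022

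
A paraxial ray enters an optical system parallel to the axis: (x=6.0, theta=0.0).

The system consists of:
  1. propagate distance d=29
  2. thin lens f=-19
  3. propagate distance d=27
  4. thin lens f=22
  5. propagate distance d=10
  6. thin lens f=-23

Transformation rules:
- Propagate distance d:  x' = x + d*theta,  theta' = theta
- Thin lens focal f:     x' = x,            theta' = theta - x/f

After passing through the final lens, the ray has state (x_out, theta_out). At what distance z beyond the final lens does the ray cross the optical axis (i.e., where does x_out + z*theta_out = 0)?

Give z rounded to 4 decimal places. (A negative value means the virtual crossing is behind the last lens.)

Answer: -80.7091

Derivation:
Initial: x=6.0000 theta=0.0000
After 1 (propagate distance d=29): x=6.0000 theta=0.0000
After 2 (thin lens f=-19): x=6.0000 theta=6/19 (≈0.3158)
After 3 (propagate distance d=27): x=276/19 (≈14.5263) theta=6/19 (≈0.3158)
After 4 (thin lens f=22): x=276/19 (≈14.5263) theta=-72/209 (≈-0.3445)
After 5 (propagate distance d=10): x=2316/209 (≈11.0813) theta=-72/209 (≈-0.3445)
After 6 (thin lens f=-23): x=2316/209 (≈11.0813) theta=60/437 (≈0.1373)
z_focus = -x_out/theta_out = -(2316/209)/(60/437) = -4439/55 ≈ -80.7091
Rounded to 4 decimal places: z = -80.7091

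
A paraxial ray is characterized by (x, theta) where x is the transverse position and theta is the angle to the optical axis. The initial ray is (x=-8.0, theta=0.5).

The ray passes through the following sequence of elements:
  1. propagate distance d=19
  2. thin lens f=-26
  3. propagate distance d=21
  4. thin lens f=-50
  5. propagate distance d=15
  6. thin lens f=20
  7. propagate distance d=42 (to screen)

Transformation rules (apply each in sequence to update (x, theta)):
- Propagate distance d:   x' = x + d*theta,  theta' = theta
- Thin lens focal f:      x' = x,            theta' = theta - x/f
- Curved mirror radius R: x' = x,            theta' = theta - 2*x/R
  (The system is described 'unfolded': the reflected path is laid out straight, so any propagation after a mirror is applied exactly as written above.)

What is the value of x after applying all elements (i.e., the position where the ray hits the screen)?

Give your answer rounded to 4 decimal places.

Answer: 6.4263

Derivation:
Initial: x=-8.0000 theta=0.5000
After 1 (propagate distance d=19): x=1.5000 theta=0.5000
After 2 (thin lens f=-26): x=1.5000 theta=29/52 (≈0.5577)
After 3 (propagate distance d=21): x=687/52 (≈13.2115) theta=29/52 (≈0.5577)
After 4 (thin lens f=-50): x=687/52 (≈13.2115) theta=2137/2600 (≈0.8219)
After 5 (propagate distance d=15): x=13281/520 (≈25.5404) theta=2137/2600 (≈0.8219)
After 6 (thin lens f=20): x=13281/520 (≈25.5404) theta=-4733/10400 (≈-0.4551)
After 7 (propagate distance d=42 (to screen)): x=33417/5200 (≈6.4263) theta=-4733/10400 (≈-0.4551)
Rounded to 4 decimal places: x = 6.4263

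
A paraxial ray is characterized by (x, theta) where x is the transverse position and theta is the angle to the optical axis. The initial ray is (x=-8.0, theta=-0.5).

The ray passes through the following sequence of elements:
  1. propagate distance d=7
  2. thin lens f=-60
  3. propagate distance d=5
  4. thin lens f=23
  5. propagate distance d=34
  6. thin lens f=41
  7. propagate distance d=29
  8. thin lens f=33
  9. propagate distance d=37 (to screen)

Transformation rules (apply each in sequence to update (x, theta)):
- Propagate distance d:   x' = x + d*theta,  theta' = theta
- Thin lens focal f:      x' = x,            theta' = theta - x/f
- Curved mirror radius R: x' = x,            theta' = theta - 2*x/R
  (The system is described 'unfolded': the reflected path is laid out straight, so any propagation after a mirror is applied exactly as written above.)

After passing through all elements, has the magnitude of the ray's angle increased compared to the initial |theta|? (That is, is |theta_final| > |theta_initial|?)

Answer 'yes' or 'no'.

Initial: x=-8.0000 theta=-0.5000
After 1 (propagate distance d=7): x=-11.5000 theta=-0.5000
After 2 (thin lens f=-60): x=-11.5000 theta=-83/120 (≈-0.6917)
After 3 (propagate distance d=5): x=-359/24 (≈-14.9583) theta=-83/120 (≈-0.6917)
After 4 (thin lens f=23): x=-359/24 (≈-14.9583) theta=-19/460 (≈-0.0413)
After 5 (propagate distance d=34): x=-45161/2760 (≈-16.3627) theta=-19/460 (≈-0.0413)
After 6 (thin lens f=41): x=-45161/2760 (≈-16.3627) theta=40487/113160 (≈0.3578)
After 7 (propagate distance d=29): x=-112913/18860 (≈-5.9869) theta=40487/113160 (≈0.3578)
After 8 (thin lens f=33): x=-112913/18860 (≈-5.9869) theta=671183/1244760 (≈0.5392)
After 9 (propagate distance d=37 (to screen)): x=17381513/1244760 (≈13.9637) theta=671183/1244760 (≈0.5392)
|theta_initial|=0.5000 |theta_final|=671183/1244760 (≈0.5392) -> increased

Answer: yes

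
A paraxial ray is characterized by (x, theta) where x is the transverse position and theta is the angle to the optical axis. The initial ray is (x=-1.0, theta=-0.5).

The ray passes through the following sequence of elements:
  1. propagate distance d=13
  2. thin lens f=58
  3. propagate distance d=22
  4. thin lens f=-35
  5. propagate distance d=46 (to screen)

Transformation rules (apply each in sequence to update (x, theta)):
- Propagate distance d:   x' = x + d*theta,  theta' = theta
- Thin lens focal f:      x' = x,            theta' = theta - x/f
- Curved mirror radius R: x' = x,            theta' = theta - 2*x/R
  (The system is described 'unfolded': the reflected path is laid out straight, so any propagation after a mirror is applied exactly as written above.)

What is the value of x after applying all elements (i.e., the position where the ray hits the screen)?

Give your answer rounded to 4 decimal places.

Initial: x=-1.0000 theta=-0.5000
After 1 (propagate distance d=13): x=-7.5000 theta=-0.5000
After 2 (thin lens f=58): x=-7.5000 theta=-43/116 (≈-0.3707)
After 3 (propagate distance d=22): x=-454/29 (≈-15.6552) theta=-43/116 (≈-0.3707)
After 4 (thin lens f=-35): x=-454/29 (≈-15.6552) theta=-3321/4060 (≈-0.8180)
After 5 (propagate distance d=46 (to screen)): x=-108163/2030 (≈-53.2823) theta=-3321/4060 (≈-0.8180)
Rounded to 4 decimal places: x = -53.2823

Answer: -53.2823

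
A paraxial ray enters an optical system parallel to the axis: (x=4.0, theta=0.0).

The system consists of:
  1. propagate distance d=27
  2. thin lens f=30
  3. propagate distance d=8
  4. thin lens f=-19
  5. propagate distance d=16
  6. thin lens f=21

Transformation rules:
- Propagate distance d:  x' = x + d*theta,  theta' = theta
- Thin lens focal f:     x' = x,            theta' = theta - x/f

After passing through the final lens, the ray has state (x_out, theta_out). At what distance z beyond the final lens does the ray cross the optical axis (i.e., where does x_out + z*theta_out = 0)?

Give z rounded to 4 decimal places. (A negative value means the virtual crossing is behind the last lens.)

Answer: 24.2829

Derivation:
Initial: x=4.0000 theta=0.0000
After 1 (propagate distance d=27): x=4.0000 theta=0.0000
After 2 (thin lens f=30): x=4.0000 theta=-2/15 (≈-0.1333)
After 3 (propagate distance d=8): x=44/15 (≈2.9333) theta=-2/15 (≈-0.1333)
After 4 (thin lens f=-19): x=44/15 (≈2.9333) theta=2/95 (≈0.0211)
After 5 (propagate distance d=16): x=932/285 (≈3.2702) theta=2/95 (≈0.0211)
After 6 (thin lens f=21): x=932/285 (≈3.2702) theta=-806/5985 (≈-0.1347)
z_focus = -x_out/theta_out = -(932/285)/(-806/5985) = 9786/403 ≈ 24.2829
Rounded to 4 decimal places: z = 24.2829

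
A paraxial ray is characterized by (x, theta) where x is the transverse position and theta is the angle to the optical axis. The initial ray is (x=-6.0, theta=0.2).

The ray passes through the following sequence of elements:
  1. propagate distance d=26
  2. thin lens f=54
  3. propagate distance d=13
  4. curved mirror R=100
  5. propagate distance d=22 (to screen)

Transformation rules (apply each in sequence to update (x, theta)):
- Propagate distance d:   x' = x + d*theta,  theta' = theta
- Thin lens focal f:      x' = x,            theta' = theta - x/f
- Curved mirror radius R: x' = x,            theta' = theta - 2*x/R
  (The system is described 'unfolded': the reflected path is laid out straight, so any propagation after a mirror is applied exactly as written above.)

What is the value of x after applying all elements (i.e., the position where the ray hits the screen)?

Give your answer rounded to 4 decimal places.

Initial: x=-6.0000 theta=0.2000
After 1 (propagate distance d=26): x=-0.8000 theta=0.2000
After 2 (thin lens f=54): x=-0.8000 theta=29/135 (≈0.2148)
After 3 (propagate distance d=13): x=269/135 (≈1.9926) theta=29/135 (≈0.2148)
After 4 (curved mirror R=100): x=269/135 (≈1.9926) theta=1181/6750 (≈0.1750)
After 5 (propagate distance d=22 (to screen)): x=6572/1125 (≈5.8418) theta=1181/6750 (≈0.1750)
Rounded to 4 decimal places: x = 5.8418

Answer: 5.8418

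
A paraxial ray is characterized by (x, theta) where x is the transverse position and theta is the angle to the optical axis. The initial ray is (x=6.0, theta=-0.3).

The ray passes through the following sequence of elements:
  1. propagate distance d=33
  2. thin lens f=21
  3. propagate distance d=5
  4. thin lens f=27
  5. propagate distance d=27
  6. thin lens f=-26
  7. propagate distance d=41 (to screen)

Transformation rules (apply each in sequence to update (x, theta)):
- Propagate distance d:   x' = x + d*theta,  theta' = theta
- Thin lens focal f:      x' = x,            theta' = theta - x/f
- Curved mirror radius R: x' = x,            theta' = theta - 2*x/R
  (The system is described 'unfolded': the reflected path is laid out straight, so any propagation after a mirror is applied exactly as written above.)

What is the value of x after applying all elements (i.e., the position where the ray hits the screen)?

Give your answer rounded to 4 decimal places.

Answer: -5.8474

Derivation:
Initial: x=6.0000 theta=-0.3000
After 1 (propagate distance d=33): x=-3.9000 theta=-0.3000
After 2 (thin lens f=21): x=-3.9000 theta=-4/35 (≈-0.1143)
After 3 (propagate distance d=5): x=-313/70 (≈-4.4714) theta=-4/35 (≈-0.1143)
After 4 (thin lens f=27): x=-313/70 (≈-4.4714) theta=97/1890 (≈0.0513)
After 5 (propagate distance d=27): x=-108/35 (≈-3.0857) theta=97/1890 (≈0.0513)
After 6 (thin lens f=-26): x=-108/35 (≈-3.0857) theta=-331/4914 (≈-0.0674)
After 7 (propagate distance d=41 (to screen)): x=-143671/24570 (≈-5.8474) theta=-331/4914 (≈-0.0674)
Rounded to 4 decimal places: x = -5.8474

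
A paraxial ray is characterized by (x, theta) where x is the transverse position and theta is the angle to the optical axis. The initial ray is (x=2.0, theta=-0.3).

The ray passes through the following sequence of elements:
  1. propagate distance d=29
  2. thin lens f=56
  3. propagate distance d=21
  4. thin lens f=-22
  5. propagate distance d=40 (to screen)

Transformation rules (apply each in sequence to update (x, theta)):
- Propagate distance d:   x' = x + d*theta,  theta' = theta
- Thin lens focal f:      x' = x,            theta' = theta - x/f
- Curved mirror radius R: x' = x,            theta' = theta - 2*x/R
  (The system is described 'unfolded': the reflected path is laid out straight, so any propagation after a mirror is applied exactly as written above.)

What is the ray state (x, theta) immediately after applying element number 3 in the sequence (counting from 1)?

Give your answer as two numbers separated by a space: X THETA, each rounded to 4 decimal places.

Answer: -10.4875 -0.1804

Derivation:
Initial: x=2.0000 theta=-0.3000
After 1 (propagate distance d=29): x=-6.7000 theta=-0.3000
After 2 (thin lens f=56): x=-6.7000 theta=-101/560 (≈-0.1804)
After 3 (propagate distance d=21): x=-10.4875 theta=-101/560 (≈-0.1804)
Rounded to 4 decimal places: x = -10.4875, theta = -0.1804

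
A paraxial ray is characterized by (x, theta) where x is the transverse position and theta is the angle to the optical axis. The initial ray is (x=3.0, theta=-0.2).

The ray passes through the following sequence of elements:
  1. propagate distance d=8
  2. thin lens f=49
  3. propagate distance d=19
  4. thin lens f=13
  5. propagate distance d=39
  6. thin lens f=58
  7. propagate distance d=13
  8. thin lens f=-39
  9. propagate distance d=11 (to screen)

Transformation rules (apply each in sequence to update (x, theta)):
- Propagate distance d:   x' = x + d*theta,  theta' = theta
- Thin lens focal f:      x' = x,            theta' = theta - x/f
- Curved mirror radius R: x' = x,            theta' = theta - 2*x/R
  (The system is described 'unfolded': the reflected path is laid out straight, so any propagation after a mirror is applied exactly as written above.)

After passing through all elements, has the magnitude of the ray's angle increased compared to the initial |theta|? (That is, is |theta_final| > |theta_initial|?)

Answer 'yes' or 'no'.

Answer: no

Derivation:
Initial: x=3.0000 theta=-0.2000
After 1 (propagate distance d=8): x=1.4000 theta=-0.2000
After 2 (thin lens f=49): x=1.4000 theta=-8/35 (≈-0.2286)
After 3 (propagate distance d=19): x=-103/35 (≈-2.9429) theta=-8/35 (≈-0.2286)
After 4 (thin lens f=13): x=-103/35 (≈-2.9429) theta=-1/455 (≈-0.0022)
After 5 (propagate distance d=39): x=-106/35 (≈-3.0286) theta=-1/455 (≈-0.0022)
After 6 (thin lens f=58): x=-106/35 (≈-3.0286) theta=132/2639 (≈0.0500)
After 7 (propagate distance d=13): x=-2414/1015 (≈-2.3783) theta=132/2639 (≈0.0500)
After 8 (thin lens f=-39): x=-2414/1015 (≈-2.3783) theta=-62/5655 (≈-0.0110)
After 9 (propagate distance d=11 (to screen)): x=-19784/7917 (≈-2.4989) theta=-62/5655 (≈-0.0110)
|theta_initial|=0.2000 |theta_final|=62/5655 (≈0.0110) -> not increased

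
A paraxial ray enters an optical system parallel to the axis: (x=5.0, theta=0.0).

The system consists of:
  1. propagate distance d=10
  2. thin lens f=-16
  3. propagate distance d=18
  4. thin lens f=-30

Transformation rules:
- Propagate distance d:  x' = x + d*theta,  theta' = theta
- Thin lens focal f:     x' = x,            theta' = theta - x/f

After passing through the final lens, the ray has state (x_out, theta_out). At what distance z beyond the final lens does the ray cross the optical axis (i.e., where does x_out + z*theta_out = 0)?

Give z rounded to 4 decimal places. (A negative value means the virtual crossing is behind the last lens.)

Answer: -15.9375

Derivation:
Initial: x=5.0000 theta=0.0000
After 1 (propagate distance d=10): x=5.0000 theta=0.0000
After 2 (thin lens f=-16): x=5.0000 theta=0.3125
After 3 (propagate distance d=18): x=10.6250 theta=0.3125
After 4 (thin lens f=-30): x=10.6250 theta=2/3 (≈0.6667)
z_focus = -x_out/theta_out = -(10.6250)/(2/3) = -15.9375
Rounded to 4 decimal places: z = -15.9375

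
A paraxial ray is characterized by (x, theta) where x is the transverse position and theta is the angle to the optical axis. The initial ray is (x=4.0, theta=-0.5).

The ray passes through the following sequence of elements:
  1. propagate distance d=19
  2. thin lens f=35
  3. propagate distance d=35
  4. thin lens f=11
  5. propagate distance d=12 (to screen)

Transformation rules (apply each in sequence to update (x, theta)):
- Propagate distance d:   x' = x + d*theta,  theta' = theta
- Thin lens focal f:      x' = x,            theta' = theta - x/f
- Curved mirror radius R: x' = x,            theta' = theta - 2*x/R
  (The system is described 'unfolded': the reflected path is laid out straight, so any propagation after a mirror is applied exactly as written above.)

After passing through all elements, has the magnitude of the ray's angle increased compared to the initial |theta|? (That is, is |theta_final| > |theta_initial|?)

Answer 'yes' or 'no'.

Answer: yes

Derivation:
Initial: x=4.0000 theta=-0.5000
After 1 (propagate distance d=19): x=-5.5000 theta=-0.5000
After 2 (thin lens f=35): x=-5.5000 theta=-12/35 (≈-0.3429)
After 3 (propagate distance d=35): x=-17.5000 theta=-12/35 (≈-0.3429)
After 4 (thin lens f=11): x=-17.5000 theta=961/770 (≈1.2481)
After 5 (propagate distance d=12 (to screen)): x=-1943/770 (≈-2.5234) theta=961/770 (≈1.2481)
|theta_initial|=0.5000 |theta_final|=961/770 (≈1.2481) -> increased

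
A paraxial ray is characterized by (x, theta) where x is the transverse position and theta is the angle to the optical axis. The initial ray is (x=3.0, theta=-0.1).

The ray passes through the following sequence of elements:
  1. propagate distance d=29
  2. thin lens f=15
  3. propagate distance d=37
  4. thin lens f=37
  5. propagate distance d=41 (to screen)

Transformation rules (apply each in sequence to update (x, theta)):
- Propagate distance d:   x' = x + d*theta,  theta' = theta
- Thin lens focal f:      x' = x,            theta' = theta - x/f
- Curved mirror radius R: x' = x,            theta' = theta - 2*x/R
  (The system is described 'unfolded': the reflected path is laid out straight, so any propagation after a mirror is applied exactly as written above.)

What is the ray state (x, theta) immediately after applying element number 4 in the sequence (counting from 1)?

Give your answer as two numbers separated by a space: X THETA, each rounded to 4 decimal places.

Answer: -3.8467 -0.0027

Derivation:
Initial: x=3.0000 theta=-0.1000
After 1 (propagate distance d=29): x=0.1000 theta=-0.1000
After 2 (thin lens f=15): x=0.1000 theta=-8/75 (≈-0.1067)
After 3 (propagate distance d=37): x=-577/150 (≈-3.8467) theta=-8/75 (≈-0.1067)
After 4 (thin lens f=37): x=-577/150 (≈-3.8467) theta=-1/370 (≈-0.0027)
Rounded to 4 decimal places: x = -3.8467, theta = -0.0027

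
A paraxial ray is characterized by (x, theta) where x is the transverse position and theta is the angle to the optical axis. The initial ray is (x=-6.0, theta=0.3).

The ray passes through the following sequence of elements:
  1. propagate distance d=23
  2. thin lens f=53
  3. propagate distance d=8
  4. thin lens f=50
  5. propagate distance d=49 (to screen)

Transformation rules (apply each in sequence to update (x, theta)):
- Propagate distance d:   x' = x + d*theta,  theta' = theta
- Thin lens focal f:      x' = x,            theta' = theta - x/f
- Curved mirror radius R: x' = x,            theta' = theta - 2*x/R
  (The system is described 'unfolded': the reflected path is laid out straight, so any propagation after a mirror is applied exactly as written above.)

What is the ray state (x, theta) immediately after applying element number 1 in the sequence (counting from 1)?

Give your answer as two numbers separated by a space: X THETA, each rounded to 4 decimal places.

Answer: 0.9000 0.3000

Derivation:
Initial: x=-6.0000 theta=0.3000
After 1 (propagate distance d=23): x=0.9000 theta=0.3000
Rounded to 4 decimal places: x = 0.9000, theta = 0.3000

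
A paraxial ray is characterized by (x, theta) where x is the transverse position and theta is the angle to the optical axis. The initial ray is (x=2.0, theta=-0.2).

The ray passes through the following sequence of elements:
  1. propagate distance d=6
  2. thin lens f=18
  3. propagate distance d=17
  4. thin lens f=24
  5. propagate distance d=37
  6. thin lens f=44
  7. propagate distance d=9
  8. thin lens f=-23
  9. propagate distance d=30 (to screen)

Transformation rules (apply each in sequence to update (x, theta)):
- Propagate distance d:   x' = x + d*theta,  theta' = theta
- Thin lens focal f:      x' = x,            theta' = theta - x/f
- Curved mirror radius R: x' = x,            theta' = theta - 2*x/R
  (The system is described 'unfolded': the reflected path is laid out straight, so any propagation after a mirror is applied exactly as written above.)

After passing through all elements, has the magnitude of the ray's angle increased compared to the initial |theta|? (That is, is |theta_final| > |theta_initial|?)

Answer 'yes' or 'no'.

Initial: x=2.0000 theta=-0.2000
After 1 (propagate distance d=6): x=0.8000 theta=-0.2000
After 2 (thin lens f=18): x=0.8000 theta=-11/45 (≈-0.2444)
After 3 (propagate distance d=17): x=-151/45 (≈-3.3556) theta=-11/45 (≈-0.2444)
After 4 (thin lens f=24): x=-151/45 (≈-3.3556) theta=-113/1080 (≈-0.1046)
After 5 (propagate distance d=37): x=-1561/216 (≈-7.2269) theta=-113/1080 (≈-0.1046)
After 6 (thin lens f=44): x=-1561/216 (≈-7.2269) theta=2833/47520 (≈0.0596)
After 7 (propagate distance d=9): x=-317923/47520 (≈-6.6903) theta=2833/47520 (≈0.0596)
After 8 (thin lens f=-23): x=-317923/47520 (≈-6.6903) theta=-63191/273240 (≈-0.2313)
After 9 (propagate distance d=30 (to screen)): x=-14895149/1092960 (≈-13.6283) theta=-63191/273240 (≈-0.2313)
|theta_initial|=0.2000 |theta_final|=63191/273240 (≈0.2313) -> increased

Answer: yes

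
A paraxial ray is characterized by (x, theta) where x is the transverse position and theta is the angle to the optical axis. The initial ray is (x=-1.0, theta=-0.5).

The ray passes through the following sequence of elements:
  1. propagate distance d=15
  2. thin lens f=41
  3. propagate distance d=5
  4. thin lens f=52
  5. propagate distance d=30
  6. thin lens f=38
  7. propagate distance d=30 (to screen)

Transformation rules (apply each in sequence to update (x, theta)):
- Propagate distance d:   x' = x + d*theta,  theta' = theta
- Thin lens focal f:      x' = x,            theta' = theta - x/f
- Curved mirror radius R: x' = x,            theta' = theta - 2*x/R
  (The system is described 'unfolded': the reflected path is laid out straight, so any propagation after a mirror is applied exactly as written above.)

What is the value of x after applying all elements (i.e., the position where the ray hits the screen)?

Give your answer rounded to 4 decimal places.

Initial: x=-1.0000 theta=-0.5000
After 1 (propagate distance d=15): x=-8.5000 theta=-0.5000
After 2 (thin lens f=41): x=-8.5000 theta=-12/41 (≈-0.2927)
After 3 (propagate distance d=5): x=-817/82 (≈-9.9634) theta=-12/41 (≈-0.2927)
After 4 (thin lens f=52): x=-817/82 (≈-9.9634) theta=-431/4264 (≈-0.1011)
After 5 (propagate distance d=30): x=-27707/2132 (≈-12.9958) theta=-431/4264 (≈-0.1011)
After 6 (thin lens f=38): x=-27707/2132 (≈-12.9958) theta=9759/40508 (≈0.2409)
After 7 (propagate distance d=30 (to screen)): x=-233663/40508 (≈-5.7683) theta=9759/40508 (≈0.2409)
Rounded to 4 decimal places: x = -5.7683

Answer: -5.7683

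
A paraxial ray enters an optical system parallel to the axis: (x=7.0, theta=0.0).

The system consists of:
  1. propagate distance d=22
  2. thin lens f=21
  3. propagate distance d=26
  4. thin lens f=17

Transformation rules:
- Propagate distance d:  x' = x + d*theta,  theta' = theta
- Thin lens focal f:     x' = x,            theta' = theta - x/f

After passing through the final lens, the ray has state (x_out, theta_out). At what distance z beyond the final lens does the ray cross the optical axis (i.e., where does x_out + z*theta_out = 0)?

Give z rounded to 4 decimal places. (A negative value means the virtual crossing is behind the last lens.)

Initial: x=7.0000 theta=0.0000
After 1 (propagate distance d=22): x=7.0000 theta=0.0000
After 2 (thin lens f=21): x=7.0000 theta=-1/3 (≈-0.3333)
After 3 (propagate distance d=26): x=-5/3 (≈-1.6667) theta=-1/3 (≈-0.3333)
After 4 (thin lens f=17): x=-5/3 (≈-1.6667) theta=-4/17 (≈-0.2353)
z_focus = -x_out/theta_out = -(-5/3)/(-4/17) = -85/12 ≈ -7.0833
Rounded to 4 decimal places: z = -7.0833

Answer: -7.0833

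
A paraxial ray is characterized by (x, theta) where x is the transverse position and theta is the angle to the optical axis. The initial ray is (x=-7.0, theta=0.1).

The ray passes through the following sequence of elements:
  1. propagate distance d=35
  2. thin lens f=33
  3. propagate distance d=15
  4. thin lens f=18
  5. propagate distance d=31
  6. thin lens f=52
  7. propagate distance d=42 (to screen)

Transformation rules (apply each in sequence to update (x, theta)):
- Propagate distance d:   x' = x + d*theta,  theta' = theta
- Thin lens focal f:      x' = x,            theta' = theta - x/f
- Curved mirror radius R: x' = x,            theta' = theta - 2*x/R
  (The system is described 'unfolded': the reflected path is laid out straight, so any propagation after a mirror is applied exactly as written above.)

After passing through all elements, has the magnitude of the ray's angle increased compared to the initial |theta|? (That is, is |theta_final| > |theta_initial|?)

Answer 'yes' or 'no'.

Initial: x=-7.0000 theta=0.1000
After 1 (propagate distance d=35): x=-3.5000 theta=0.1000
After 2 (thin lens f=33): x=-3.5000 theta=34/165 (≈0.2061)
After 3 (propagate distance d=15): x=-9/22 (≈-0.4091) theta=34/165 (≈0.2061)
After 4 (thin lens f=18): x=-9/22 (≈-0.4091) theta=151/660 (≈0.2288)
After 5 (propagate distance d=31): x=401/60 (≈6.6833) theta=151/660 (≈0.2288)
After 6 (thin lens f=52): x=401/60 (≈6.6833) theta=1147/11440 (≈0.1003)
After 7 (propagate distance d=42 (to screen)): x=186947/17160 (≈10.8943) theta=1147/11440 (≈0.1003)
|theta_initial|=0.1000 |theta_final|=1147/11440 (≈0.1003) -> increased

Answer: yes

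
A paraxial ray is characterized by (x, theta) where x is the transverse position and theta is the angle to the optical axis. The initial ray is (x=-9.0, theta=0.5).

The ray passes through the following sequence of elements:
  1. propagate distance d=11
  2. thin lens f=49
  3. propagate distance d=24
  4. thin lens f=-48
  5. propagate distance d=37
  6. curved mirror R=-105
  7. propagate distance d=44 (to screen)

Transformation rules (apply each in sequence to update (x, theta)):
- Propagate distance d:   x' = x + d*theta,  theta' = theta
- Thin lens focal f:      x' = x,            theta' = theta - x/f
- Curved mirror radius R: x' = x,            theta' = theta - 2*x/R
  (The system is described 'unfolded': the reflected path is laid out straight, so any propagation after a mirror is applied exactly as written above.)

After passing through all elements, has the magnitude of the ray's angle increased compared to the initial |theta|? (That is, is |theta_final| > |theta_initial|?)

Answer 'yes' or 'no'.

Answer: yes

Derivation:
Initial: x=-9.0000 theta=0.5000
After 1 (propagate distance d=11): x=-3.5000 theta=0.5000
After 2 (thin lens f=49): x=-3.5000 theta=4/7 (≈0.5714)
After 3 (propagate distance d=24): x=143/14 (≈10.2143) theta=4/7 (≈0.5714)
After 4 (thin lens f=-48): x=143/14 (≈10.2143) theta=527/672 (≈0.7842)
After 5 (propagate distance d=37): x=26363/672 (≈39.2307) theta=527/672 (≈0.7842)
After 6 (curved mirror R=-105): x=26363/672 (≈39.2307) theta=108061/70560 (≈1.5315)
After 7 (propagate distance d=44 (to screen)): x=7522799/70560 (≈106.6156) theta=108061/70560 (≈1.5315)
|theta_initial|=0.5000 |theta_final|=108061/70560 (≈1.5315) -> increased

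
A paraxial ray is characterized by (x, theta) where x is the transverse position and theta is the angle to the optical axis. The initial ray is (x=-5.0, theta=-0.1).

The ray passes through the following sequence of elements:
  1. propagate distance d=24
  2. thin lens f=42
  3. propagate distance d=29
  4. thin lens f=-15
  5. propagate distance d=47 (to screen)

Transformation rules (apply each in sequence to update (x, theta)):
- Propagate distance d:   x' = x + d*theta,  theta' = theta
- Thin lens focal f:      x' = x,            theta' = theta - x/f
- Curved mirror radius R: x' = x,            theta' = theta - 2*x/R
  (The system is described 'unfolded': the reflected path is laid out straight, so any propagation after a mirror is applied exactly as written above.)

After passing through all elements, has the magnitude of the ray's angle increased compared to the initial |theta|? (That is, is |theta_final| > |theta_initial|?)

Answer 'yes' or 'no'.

Initial: x=-5.0000 theta=-0.1000
After 1 (propagate distance d=24): x=-7.4000 theta=-0.1000
After 2 (thin lens f=42): x=-7.4000 theta=8/105 (≈0.0762)
After 3 (propagate distance d=29): x=-109/21 (≈-5.1905) theta=8/105 (≈0.0762)
After 4 (thin lens f=-15): x=-109/21 (≈-5.1905) theta=-17/63 (≈-0.2698)
After 5 (propagate distance d=47 (to screen)): x=-1126/63 (≈-17.8730) theta=-17/63 (≈-0.2698)
|theta_initial|=0.1000 |theta_final|=17/63 (≈0.2698) -> increased

Answer: yes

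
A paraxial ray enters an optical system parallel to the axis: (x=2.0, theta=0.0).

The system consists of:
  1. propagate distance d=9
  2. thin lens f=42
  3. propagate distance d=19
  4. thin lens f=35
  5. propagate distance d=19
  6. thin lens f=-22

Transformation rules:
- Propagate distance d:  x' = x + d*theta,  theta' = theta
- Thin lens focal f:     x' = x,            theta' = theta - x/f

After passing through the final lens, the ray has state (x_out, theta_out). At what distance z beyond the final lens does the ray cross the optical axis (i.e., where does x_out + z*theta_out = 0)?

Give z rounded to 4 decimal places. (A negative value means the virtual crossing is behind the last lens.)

Initial: x=2.0000 theta=0.0000
After 1 (propagate distance d=9): x=2.0000 theta=0.0000
After 2 (thin lens f=42): x=2.0000 theta=-1/21 (≈-0.0476)
After 3 (propagate distance d=19): x=23/21 (≈1.0952) theta=-1/21 (≈-0.0476)
After 4 (thin lens f=35): x=23/21 (≈1.0952) theta=-58/735 (≈-0.0789)
After 5 (propagate distance d=19): x=-99/245 (≈-0.4041) theta=-58/735 (≈-0.0789)
After 6 (thin lens f=-22): x=-99/245 (≈-0.4041) theta=-143/1470 (≈-0.0973)
z_focus = -x_out/theta_out = -(-99/245)/(-143/1470) = -54/13 ≈ -4.1538
Rounded to 4 decimal places: z = -4.1538

Answer: -4.1538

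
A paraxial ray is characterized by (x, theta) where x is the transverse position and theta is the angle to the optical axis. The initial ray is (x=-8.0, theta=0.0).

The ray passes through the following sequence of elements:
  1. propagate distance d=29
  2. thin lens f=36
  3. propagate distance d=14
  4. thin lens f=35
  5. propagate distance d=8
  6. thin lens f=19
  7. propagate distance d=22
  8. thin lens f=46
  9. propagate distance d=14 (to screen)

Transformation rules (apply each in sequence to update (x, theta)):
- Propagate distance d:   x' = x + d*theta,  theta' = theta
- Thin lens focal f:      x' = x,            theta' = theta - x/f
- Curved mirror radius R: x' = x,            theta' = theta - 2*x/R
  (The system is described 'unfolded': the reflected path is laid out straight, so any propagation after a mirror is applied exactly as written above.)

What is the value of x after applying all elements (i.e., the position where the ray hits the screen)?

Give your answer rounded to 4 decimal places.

Initial: x=-8.0000 theta=0.0000
After 1 (propagate distance d=29): x=-8.0000 theta=0.0000
After 2 (thin lens f=36): x=-8.0000 theta=2/9 (≈0.2222)
After 3 (propagate distance d=14): x=-44/9 (≈-4.8889) theta=2/9 (≈0.2222)
After 4 (thin lens f=35): x=-44/9 (≈-4.8889) theta=38/105 (≈0.3619)
After 5 (propagate distance d=8): x=-628/315 (≈-1.9937) theta=38/105 (≈0.3619)
After 6 (thin lens f=19): x=-628/315 (≈-1.9937) theta=2794/5985 (≈0.4668)
After 7 (propagate distance d=22): x=5504/665 (≈8.2767) theta=2794/5985 (≈0.4668)
After 8 (thin lens f=46): x=5504/665 (≈8.2767) theta=5642/19665 (≈0.2869)
After 9 (propagate distance d=14 (to screen)): x=1692244/137655 (≈12.2934) theta=5642/19665 (≈0.2869)
Rounded to 4 decimal places: x = 12.2934

Answer: 12.2934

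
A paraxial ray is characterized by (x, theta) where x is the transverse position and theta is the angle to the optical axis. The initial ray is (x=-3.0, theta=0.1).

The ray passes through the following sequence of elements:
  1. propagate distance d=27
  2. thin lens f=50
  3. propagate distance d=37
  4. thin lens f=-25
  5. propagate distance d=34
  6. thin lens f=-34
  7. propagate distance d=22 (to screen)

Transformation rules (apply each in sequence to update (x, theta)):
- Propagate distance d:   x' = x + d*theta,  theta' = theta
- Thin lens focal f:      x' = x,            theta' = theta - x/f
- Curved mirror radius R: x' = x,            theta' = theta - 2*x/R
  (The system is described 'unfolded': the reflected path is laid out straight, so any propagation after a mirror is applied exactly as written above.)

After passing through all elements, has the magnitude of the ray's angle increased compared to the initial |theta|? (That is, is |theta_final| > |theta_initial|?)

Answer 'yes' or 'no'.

Initial: x=-3.0000 theta=0.1000
After 1 (propagate distance d=27): x=-0.3000 theta=0.1000
After 2 (thin lens f=50): x=-0.3000 theta=0.1060
After 3 (propagate distance d=37): x=3.6220 theta=0.1060
After 4 (thin lens f=-25): x=3.6220 theta=784/3125 (≈0.2509)
After 5 (propagate distance d=34): x=151899/12500 (≈12.1519) theta=784/3125 (≈0.2509)
After 6 (thin lens f=-34): x=151899/12500 (≈12.1519) theta=258523/425000 (≈0.6083)
After 7 (propagate distance d=22 (to screen)): x=1356509/53125 (≈25.5343) theta=258523/425000 (≈0.6083)
|theta_initial|=0.1000 |theta_final|=258523/425000 (≈0.6083) -> increased

Answer: yes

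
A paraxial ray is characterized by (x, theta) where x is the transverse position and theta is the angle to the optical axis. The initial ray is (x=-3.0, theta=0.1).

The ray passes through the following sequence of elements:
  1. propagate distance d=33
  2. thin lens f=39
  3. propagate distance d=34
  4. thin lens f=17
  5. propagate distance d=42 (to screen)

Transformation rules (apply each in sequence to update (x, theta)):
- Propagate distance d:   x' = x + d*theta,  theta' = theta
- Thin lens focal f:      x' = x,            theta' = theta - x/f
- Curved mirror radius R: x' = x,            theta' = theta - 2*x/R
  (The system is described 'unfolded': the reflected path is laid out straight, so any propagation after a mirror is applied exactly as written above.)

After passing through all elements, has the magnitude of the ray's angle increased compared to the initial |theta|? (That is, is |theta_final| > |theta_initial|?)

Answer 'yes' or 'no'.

Initial: x=-3.0000 theta=0.1000
After 1 (propagate distance d=33): x=0.3000 theta=0.1000
After 2 (thin lens f=39): x=0.3000 theta=6/65 (≈0.0923)
After 3 (propagate distance d=34): x=447/130 (≈3.4385) theta=6/65 (≈0.0923)
After 4 (thin lens f=17): x=447/130 (≈3.4385) theta=-243/2210 (≈-0.1100)
After 5 (propagate distance d=42 (to screen)): x=-2607/2210 (≈-1.1796) theta=-243/2210 (≈-0.1100)
|theta_initial|=0.1000 |theta_final|=243/2210 (≈0.1100) -> increased

Answer: yes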